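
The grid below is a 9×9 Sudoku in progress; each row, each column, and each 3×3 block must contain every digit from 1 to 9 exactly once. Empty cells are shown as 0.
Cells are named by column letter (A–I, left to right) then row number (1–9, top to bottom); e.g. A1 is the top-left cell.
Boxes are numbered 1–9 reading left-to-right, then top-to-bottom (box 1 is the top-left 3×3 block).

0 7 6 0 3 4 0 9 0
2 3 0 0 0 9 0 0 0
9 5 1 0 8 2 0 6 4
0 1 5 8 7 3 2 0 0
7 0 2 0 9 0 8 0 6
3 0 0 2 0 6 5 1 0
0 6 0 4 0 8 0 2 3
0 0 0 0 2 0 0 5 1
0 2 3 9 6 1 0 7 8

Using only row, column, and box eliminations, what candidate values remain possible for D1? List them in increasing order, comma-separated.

Row 1 already contains {3, 4, 6, 7, 9}.
Column D already contains {2, 4, 8, 9}.
Its 3×3 block (box 2) already contains {2, 3, 4, 8, 9}.
Removing those from 1–9 leaves {1, 5} as the candidates for D1.

1,5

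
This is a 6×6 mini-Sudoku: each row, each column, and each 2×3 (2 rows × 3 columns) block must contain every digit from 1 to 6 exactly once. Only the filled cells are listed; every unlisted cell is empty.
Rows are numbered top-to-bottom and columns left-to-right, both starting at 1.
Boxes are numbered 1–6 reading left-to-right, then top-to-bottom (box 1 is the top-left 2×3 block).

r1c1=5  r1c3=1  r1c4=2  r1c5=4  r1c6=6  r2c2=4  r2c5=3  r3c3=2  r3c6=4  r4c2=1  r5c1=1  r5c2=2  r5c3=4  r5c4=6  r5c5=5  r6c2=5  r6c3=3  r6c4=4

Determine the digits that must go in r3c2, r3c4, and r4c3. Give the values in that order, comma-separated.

For r3c2:
  Consider where 6 can go in column 2.
  r1c2 is out (row 1 already has a 6).
  So the only cell in column 2 that can hold 6 is r3c2.
  So r3c2 = 6.
For r3c4:
  Consider where 5 can go in row 3.
  r3c1 is out (column 1 already has a 5).
  r3c2 is out (column 2 already has a 5).
  r3c5 is out (column 5 already has a 5).
  So the only cell in row 3 that can hold 5 is r3c4.
  So r3c4 = 5.
For r4c3:
  Consider where 5 can go in box 3.
  r3c1 is out (column 1 already has a 5).
  r3c2 is out (column 2 already has a 5).
  r4c1 is out (column 1 already has a 5).
  So the only cell in box 3 that can hold 5 is r4c3.
  So r4c3 = 5.

6,5,5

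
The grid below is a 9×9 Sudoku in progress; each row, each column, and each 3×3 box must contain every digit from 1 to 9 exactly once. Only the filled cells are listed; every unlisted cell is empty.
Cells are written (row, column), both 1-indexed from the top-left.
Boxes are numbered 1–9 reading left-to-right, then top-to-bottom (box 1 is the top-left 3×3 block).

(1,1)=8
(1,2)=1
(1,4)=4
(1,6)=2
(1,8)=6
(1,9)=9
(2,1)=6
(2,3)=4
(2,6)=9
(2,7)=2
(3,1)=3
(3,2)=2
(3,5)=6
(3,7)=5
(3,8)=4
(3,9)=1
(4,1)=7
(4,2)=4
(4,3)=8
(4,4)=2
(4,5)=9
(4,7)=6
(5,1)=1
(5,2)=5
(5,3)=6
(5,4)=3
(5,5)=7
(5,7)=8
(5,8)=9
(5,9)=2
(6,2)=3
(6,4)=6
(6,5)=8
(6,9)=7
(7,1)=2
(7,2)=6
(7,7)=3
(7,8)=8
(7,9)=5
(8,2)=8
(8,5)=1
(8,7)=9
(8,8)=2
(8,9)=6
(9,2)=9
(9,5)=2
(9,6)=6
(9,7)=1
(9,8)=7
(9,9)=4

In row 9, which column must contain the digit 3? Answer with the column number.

3

Consider where 3 can go in row 9.
(9,1) is out (column 1 already has a 3).
(9,4) is out (column 4 already has a 3).
So the only cell in row 9 that can hold 3 is (9,3).
That is column 3.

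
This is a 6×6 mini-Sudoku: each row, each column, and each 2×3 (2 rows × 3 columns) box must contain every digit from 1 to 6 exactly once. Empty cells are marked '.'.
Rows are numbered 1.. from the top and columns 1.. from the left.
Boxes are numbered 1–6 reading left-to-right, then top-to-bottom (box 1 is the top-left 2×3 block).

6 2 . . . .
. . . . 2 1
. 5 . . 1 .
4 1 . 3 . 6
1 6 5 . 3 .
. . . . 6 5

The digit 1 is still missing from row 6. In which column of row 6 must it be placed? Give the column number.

4

Consider where 1 can go in row 6.
row 6, column 1 is out (column 1 already has a 1).
row 6, column 2 is out (column 2 already has a 1).
row 6, column 3 is out (box 5 already has a 1).
So the only cell in row 6 that can hold 1 is row 6, column 4.
That is column 4.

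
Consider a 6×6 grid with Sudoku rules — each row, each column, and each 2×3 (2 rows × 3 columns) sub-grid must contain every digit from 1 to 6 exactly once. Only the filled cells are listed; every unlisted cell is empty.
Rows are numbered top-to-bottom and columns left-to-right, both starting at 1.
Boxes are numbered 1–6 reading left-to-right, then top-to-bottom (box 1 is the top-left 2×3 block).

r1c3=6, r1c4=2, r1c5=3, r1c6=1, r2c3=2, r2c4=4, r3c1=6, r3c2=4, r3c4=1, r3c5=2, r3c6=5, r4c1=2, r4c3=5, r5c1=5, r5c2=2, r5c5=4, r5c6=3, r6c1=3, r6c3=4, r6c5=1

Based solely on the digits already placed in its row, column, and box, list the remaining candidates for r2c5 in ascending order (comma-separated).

5,6

Row 2 already contains {2, 4}.
Column 5 already contains {1, 2, 3, 4}.
Its 2×3 block (box 2) already contains {1, 2, 3, 4}.
Removing those from 1–6 leaves {5, 6} as the candidates for r2c5.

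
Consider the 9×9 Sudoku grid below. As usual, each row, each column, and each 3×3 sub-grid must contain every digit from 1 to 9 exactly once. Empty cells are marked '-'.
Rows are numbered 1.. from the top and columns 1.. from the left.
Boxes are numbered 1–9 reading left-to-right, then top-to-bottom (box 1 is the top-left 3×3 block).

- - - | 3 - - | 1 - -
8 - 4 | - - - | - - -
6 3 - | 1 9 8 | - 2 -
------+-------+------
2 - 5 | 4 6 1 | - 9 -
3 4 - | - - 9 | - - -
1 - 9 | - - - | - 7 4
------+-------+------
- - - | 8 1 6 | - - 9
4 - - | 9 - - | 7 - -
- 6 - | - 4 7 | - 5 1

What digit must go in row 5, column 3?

6

Cell row 5, column 3 itself could take any of {6, 7, 8} by direct elimination.
Consider where 6 can go in column 3.
row 1, column 3 is out (box 1 already has a 6).
row 3, column 3 is out (row 3 already has a 6).
row 7, column 3 is out (row 7 already has a 6).
row 8, column 3 is out (box 7 already has a 6).
row 9, column 3 is out (row 9 already has a 6).
So the only cell in column 3 that can hold 6 is row 5, column 3.
Therefore row 5, column 3 = 6.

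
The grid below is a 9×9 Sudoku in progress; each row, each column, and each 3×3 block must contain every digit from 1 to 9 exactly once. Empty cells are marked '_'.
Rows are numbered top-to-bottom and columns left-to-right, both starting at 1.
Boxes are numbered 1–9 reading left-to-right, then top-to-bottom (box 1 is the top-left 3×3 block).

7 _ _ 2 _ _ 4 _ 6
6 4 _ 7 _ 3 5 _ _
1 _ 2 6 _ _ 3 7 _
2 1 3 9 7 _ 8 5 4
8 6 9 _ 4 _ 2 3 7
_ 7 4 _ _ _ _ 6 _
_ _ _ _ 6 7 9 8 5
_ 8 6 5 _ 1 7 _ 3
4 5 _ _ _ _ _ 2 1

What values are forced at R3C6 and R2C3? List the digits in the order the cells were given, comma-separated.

4,8

For R3C6:
  Consider where 4 can go in box 2.
  R1C5 is out (row 1 already has a 4).
  R1C6 is out (row 1 already has a 4).
  R2C5 is out (row 2 already has a 4).
  R3C5 is out (column 5 already has a 4).
  So the only cell in box 2 that can hold 4 is R3C6.
  So R3C6 = 4.
For R2C3:
  Row 2 already contains {3, 4, 5, 6, 7}.
  Column 3 already contains {2, 3, 4, 6, 9}.
  Its 3×3 block (box 1) already contains {1, 2, 4, 6, 7}.
  The only value from 1–9 not eliminated is 8, so R2C3 = 8.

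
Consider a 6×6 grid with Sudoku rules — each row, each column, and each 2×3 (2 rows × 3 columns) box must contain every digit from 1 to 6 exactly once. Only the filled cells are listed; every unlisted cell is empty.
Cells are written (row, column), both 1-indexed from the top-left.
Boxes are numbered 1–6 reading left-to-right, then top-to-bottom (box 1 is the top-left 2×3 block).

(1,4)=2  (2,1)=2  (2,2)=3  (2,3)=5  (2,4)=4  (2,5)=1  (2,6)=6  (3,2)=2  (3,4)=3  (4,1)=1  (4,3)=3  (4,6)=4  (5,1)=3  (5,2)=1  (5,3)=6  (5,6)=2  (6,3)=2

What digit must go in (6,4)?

1

Cell (6,4) itself could take any of {1, 5, 6} by direct elimination.
Consider where 1 can go in column 4.
(4,4) is out (row 4 already has a 1).
(5,4) is out (row 5 already has a 1).
So the only cell in column 4 that can hold 1 is (6,4).
Therefore (6,4) = 1.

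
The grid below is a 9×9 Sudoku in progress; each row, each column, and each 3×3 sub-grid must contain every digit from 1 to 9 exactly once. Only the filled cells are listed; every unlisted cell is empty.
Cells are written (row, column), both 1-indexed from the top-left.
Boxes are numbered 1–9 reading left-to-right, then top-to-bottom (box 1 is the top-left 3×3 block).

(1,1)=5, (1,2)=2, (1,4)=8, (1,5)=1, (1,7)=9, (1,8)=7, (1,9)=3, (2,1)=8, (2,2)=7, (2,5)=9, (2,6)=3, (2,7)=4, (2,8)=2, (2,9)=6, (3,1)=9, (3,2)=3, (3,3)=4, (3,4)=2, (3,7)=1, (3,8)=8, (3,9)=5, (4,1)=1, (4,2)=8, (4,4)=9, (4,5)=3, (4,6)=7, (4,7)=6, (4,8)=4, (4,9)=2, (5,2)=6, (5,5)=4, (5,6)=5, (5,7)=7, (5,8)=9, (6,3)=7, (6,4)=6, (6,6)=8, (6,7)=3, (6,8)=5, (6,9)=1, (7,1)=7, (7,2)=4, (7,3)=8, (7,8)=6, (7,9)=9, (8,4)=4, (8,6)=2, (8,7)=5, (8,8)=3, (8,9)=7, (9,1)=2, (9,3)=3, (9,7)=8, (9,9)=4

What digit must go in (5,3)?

Row 5 already contains {4, 5, 6, 7, 9}.
Column 3 already contains {3, 4, 7, 8}.
Its 3×3 block (box 4) already contains {1, 6, 7, 8}.
The only value from 1–9 not eliminated is 2, so (5,3) = 2.

2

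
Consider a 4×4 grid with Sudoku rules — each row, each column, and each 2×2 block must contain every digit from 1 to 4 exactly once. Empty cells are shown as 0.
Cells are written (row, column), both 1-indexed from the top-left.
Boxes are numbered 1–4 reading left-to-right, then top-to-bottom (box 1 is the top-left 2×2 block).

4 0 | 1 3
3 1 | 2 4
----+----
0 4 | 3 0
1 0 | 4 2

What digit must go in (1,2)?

2

Row 1 already contains {1, 3, 4}.
Column 2 already contains {1, 4}.
Its 2×2 block (box 1) already contains {1, 3, 4}.
The only value from 1–4 not eliminated is 2, so (1,2) = 2.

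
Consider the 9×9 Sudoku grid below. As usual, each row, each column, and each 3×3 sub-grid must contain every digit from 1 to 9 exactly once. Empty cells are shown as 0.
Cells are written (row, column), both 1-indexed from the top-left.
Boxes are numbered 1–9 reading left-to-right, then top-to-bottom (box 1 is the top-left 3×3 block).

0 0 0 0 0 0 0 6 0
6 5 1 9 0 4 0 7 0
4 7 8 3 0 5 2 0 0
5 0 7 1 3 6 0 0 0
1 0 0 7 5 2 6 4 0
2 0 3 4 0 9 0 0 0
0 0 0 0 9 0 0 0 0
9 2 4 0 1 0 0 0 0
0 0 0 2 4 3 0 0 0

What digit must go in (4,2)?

4

Cell (4,2) itself could take any of {4, 8, 9} by direct elimination.
Consider where 4 can go in box 4.
(5,2) is out (row 5 already has a 4).
(5,3) is out (row 5 already has a 4).
(6,2) is out (row 6 already has a 4).
So the only cell in box 4 that can hold 4 is (4,2).
Therefore (4,2) = 4.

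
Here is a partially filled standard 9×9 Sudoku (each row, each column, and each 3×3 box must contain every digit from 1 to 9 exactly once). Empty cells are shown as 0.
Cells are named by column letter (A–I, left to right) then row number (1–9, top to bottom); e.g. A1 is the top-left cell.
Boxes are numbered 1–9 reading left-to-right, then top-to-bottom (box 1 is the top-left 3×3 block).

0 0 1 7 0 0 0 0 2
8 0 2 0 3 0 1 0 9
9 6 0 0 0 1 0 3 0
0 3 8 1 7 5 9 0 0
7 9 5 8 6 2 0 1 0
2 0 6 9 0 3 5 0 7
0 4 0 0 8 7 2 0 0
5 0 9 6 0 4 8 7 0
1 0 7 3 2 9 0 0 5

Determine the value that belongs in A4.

4

Row 4 already contains {1, 3, 5, 7, 8, 9}.
Column A already contains {1, 2, 5, 7, 8, 9}.
Its 3×3 block (box 4) already contains {2, 3, 5, 6, 7, 8, 9}.
The only value from 1–9 not eliminated is 4, so A4 = 4.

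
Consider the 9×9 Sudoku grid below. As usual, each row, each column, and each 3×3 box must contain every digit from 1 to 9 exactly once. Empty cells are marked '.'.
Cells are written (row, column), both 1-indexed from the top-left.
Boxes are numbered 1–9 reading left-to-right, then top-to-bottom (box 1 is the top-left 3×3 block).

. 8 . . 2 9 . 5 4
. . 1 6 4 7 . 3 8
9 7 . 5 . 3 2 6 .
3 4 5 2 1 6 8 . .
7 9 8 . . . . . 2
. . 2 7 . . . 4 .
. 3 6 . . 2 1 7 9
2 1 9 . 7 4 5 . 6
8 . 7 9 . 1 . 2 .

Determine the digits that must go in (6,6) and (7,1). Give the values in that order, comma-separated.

8,4

For (6,6):
  Consider where 8 can go in column 6.
  (5,6) is out (row 5 already has a 8).
  So the only cell in column 6 that can hold 8 is (6,6).
  So (6,6) = 8.
For (7,1):
  Consider where 4 can go in row 7.
  (7,4) is out (box 8 already has a 4).
  (7,5) is out (column 5 already has a 4).
  So the only cell in row 7 that can hold 4 is (7,1).
  So (7,1) = 4.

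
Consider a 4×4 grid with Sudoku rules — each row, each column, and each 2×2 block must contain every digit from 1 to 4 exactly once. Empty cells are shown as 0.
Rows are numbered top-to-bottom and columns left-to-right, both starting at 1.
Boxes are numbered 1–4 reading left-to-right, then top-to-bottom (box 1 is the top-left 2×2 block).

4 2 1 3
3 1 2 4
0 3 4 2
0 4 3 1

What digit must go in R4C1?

Row 4 already contains {1, 3, 4}.
Column 1 already contains {3, 4}.
Its 2×2 block (box 3) already contains {3, 4}.
The only value from 1–4 not eliminated is 2, so R4C1 = 2.

2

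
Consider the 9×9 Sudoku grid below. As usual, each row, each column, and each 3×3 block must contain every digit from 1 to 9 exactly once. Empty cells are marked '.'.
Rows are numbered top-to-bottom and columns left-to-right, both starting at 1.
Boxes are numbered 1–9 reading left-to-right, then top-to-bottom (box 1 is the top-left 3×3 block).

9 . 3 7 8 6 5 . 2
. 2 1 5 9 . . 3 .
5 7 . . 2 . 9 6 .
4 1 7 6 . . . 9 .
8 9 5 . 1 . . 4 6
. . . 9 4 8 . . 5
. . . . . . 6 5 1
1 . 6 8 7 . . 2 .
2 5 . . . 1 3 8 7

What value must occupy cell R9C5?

Row 9 already contains {1, 2, 3, 5, 7, 8}.
Column 5 already contains {1, 2, 4, 7, 8, 9}.
Its 3×3 block (box 8) already contains {1, 7, 8}.
The only value from 1–9 not eliminated is 6, so R9C5 = 6.

6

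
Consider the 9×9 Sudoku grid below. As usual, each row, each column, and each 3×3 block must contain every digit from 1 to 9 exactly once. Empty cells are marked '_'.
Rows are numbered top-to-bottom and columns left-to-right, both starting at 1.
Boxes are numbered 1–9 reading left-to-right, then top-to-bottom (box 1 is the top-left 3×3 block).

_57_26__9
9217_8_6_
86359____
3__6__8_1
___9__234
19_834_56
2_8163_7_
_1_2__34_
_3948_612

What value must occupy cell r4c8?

9

Row 4 already contains {1, 3, 6, 8}.
Column 8 already contains {1, 3, 4, 5, 6, 7}.
Its 3×3 block (box 6) already contains {1, 2, 3, 4, 5, 6, 8}.
The only value from 1–9 not eliminated is 9, so r4c8 = 9.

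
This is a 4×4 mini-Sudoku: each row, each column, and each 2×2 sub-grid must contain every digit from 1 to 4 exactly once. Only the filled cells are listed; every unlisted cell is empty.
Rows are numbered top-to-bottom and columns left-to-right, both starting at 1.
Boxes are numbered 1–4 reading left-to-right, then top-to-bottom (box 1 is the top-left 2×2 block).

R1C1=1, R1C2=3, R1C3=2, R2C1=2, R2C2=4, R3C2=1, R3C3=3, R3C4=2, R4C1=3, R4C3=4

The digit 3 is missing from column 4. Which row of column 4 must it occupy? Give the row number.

2

Consider where 3 can go in column 4.
R1C4 is out (row 1 already has a 3).
R4C4 is out (row 4 already has a 3).
So the only cell in column 4 that can hold 3 is R2C4.
That is row 2.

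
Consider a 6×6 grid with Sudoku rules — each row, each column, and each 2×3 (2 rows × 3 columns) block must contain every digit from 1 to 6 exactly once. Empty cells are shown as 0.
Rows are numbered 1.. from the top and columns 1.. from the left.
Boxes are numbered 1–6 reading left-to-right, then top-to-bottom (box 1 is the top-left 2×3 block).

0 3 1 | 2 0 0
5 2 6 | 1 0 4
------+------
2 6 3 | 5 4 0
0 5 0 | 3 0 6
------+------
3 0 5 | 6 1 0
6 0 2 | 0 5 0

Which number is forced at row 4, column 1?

Cell row 4, column 1 itself could take any of {1, 4} by direct elimination.
Consider where 1 can go in box 3.
row 4, column 3 is out (column 3 already has a 1).
So the only cell in box 3 that can hold 1 is row 4, column 1.
Therefore row 4, column 1 = 1.

1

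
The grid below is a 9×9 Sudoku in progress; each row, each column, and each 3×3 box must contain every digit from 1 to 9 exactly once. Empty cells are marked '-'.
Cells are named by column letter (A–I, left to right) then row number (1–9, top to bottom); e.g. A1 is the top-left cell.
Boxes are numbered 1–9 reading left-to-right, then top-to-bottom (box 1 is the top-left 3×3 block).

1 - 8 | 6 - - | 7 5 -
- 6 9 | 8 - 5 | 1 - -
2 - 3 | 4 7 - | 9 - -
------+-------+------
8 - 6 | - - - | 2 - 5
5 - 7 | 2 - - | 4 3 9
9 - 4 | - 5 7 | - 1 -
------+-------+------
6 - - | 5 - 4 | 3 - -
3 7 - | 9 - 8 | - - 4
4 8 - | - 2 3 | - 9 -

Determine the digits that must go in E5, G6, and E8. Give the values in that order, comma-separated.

For E5:
  Consider where 8 can go in column E.
  E1 is out (row 1 already has a 8).
  E2 is out (row 2 already has a 8).
  E4 is out (row 4 already has a 8).
  E7 is out (box 8 already has a 8).
  E8 is out (row 8 already has a 8).
  So the only cell in column E that can hold 8 is E5.
  So E5 = 8.
For G6:
  Consider where 8 can go in column G.
  G8 is out (row 8 already has a 8).
  G9 is out (row 9 already has a 8).
  So the only cell in column G that can hold 8 is G6.
  So G6 = 8.
For E8:
  Consider where 6 can go in box 8.
  E7 is out (row 7 already has a 6).
  D9 is out (column D already has a 6).
  So the only cell in box 8 that can hold 6 is E8.
  So E8 = 6.

8,8,6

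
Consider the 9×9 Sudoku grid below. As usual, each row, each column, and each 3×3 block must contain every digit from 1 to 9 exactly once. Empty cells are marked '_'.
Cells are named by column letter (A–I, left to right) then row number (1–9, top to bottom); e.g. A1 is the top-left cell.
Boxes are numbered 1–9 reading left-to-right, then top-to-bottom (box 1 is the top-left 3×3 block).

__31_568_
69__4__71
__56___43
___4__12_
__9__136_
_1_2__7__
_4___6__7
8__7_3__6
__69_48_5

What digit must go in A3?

Cell A3 itself could take any of {1, 2, 7} by direct elimination.
Consider where 1 can go in box 1.
A1 is out (row 1 already has a 1).
B1 is out (row 1 already has a 1).
C2 is out (row 2 already has a 1).
B3 is out (column B already has a 1).
So the only cell in box 1 that can hold 1 is A3.
Therefore A3 = 1.

1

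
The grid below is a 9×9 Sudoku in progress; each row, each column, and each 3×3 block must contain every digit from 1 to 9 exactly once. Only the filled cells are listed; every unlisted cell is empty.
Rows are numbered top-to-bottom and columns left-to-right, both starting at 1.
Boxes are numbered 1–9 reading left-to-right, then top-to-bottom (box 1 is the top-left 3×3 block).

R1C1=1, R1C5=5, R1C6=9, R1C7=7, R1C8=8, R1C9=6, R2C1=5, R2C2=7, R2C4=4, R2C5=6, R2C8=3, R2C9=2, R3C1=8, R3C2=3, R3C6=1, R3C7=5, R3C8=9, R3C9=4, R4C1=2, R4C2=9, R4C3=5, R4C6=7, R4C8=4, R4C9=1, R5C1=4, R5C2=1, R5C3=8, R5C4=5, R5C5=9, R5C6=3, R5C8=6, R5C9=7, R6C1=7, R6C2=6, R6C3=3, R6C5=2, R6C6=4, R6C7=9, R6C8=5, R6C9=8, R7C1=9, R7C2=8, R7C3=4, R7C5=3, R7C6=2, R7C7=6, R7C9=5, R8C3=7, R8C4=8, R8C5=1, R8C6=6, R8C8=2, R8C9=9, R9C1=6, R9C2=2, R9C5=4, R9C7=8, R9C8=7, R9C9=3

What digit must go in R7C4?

Row 7 already contains {2, 3, 4, 5, 6, 8, 9}.
Column 4 already contains {4, 5, 8}.
Its 3×3 block (box 8) already contains {1, 2, 3, 4, 6, 8}.
The only value from 1–9 not eliminated is 7, so R7C4 = 7.

7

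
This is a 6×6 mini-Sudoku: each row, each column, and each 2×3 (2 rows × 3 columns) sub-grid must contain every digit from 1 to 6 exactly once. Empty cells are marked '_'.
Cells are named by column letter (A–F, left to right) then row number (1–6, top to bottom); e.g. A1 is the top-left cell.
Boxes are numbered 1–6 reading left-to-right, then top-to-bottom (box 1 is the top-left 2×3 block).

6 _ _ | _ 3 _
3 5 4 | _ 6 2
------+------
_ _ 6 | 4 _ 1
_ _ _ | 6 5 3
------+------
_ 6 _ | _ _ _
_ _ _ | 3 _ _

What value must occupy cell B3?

3

Cell B3 itself could take any of {2, 3} by direct elimination.
Consider where 3 can go in box 3.
A3 is out (column A already has a 3).
A4 is out (row 4 already has a 3).
B4 is out (row 4 already has a 3).
C4 is out (row 4 already has a 3).
So the only cell in box 3 that can hold 3 is B3.
Therefore B3 = 3.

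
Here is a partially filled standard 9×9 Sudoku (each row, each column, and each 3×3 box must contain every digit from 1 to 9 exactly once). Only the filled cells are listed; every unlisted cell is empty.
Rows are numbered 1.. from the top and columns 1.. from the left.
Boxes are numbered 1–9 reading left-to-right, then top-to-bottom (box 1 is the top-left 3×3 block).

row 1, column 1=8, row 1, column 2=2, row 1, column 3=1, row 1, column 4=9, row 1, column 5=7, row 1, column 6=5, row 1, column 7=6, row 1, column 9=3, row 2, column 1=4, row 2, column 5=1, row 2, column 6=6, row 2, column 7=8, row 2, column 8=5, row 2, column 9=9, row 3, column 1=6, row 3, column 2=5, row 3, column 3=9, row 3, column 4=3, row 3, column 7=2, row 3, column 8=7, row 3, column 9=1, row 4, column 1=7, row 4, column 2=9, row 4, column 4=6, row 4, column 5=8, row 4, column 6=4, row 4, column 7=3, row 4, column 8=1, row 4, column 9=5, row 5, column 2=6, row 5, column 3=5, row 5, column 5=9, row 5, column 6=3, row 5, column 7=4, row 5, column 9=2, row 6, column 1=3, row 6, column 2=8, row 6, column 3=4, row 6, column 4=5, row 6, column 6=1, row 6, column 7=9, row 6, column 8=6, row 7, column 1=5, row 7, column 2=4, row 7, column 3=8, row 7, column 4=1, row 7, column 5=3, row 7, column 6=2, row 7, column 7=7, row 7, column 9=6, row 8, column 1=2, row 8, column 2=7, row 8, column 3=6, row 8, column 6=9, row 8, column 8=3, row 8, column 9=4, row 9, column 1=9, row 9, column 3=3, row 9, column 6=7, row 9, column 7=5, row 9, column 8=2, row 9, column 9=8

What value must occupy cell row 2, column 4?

Row 2 already contains {1, 4, 5, 6, 8, 9}.
Column 4 already contains {1, 3, 5, 6, 9}.
Its 3×3 block (box 2) already contains {1, 3, 5, 6, 7, 9}.
The only value from 1–9 not eliminated is 2, so row 2, column 4 = 2.

2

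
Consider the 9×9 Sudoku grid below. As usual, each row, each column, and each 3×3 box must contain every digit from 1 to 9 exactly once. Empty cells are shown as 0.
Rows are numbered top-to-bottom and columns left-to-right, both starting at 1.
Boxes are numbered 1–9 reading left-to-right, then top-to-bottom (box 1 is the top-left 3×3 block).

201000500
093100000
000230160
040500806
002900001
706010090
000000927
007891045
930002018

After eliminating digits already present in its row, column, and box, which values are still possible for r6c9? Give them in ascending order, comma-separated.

2,3,4

Row 6 already contains {1, 6, 7, 9}.
Column 9 already contains {1, 5, 6, 7, 8}.
Its 3×3 block (box 6) already contains {1, 6, 8, 9}.
Removing those from 1–9 leaves {2, 3, 4} as the candidates for r6c9.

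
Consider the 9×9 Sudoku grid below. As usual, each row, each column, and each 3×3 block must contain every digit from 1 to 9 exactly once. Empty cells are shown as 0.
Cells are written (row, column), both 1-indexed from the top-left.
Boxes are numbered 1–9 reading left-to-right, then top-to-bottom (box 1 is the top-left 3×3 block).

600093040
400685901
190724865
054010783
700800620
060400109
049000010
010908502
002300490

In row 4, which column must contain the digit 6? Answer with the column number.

6

Consider where 6 can go in row 4.
(4,1) is out (column 1 already has a 6).
(4,4) is out (column 4 already has a 6).
So the only cell in row 4 that can hold 6 is (4,6).
That is column 6.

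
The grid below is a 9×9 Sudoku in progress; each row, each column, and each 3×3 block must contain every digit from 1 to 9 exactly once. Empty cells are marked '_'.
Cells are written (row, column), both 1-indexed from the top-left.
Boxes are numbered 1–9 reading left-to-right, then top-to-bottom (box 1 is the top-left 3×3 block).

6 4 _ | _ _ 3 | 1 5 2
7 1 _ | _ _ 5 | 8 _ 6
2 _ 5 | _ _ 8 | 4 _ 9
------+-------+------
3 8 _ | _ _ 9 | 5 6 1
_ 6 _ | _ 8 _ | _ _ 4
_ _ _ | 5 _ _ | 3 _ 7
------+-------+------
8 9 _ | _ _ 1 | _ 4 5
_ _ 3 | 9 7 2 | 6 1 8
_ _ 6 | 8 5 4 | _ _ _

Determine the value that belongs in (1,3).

8

Cell (1,3) itself could take any of {8, 9} by direct elimination.
Consider where 8 can go in box 1.
(2,3) is out (row 2 already has a 8).
(3,2) is out (row 3 already has a 8).
So the only cell in box 1 that can hold 8 is (1,3).
Therefore (1,3) = 8.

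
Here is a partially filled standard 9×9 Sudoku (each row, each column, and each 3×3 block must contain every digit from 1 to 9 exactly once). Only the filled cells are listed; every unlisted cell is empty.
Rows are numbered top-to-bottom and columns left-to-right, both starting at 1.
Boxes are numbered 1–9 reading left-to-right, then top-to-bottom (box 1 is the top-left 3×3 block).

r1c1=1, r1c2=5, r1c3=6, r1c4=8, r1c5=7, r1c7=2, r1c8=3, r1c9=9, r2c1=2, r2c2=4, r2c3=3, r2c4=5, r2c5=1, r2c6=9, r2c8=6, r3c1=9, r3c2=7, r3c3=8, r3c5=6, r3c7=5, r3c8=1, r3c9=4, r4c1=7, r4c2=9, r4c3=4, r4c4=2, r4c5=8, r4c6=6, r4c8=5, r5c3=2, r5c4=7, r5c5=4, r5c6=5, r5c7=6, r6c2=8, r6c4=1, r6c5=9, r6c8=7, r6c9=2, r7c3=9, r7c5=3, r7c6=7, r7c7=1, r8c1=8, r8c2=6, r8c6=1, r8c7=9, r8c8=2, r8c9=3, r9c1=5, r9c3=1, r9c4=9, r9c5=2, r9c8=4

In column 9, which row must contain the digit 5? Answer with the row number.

Consider where 5 can go in column 9.
r2c9 is out (row 2 already has a 5).
r4c9 is out (row 4 already has a 5).
r5c9 is out (row 5 already has a 5).
r9c9 is out (row 9 already has a 5).
So the only cell in column 9 that can hold 5 is r7c9.
That is row 7.

7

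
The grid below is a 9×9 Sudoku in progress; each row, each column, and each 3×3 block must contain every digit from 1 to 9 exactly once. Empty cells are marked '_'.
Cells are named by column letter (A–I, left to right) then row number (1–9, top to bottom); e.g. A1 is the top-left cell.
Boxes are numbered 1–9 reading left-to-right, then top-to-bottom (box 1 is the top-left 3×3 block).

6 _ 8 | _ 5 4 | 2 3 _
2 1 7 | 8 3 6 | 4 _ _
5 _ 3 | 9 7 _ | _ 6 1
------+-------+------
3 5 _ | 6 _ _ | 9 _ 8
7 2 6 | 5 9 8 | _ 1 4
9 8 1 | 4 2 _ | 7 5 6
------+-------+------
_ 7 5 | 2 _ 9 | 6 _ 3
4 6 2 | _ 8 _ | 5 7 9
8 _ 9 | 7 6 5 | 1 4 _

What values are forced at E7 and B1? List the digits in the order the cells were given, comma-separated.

4,9

For E7:
  Consider where 4 can go in row 7.
  A7 is out (column A already has a 4).
  H7 is out (column H already has a 4).
  So the only cell in row 7 that can hold 4 is E7.
  So E7 = 4.
For B1:
  Row 1 already contains {2, 3, 4, 5, 6, 8}.
  Column B already contains {1, 2, 5, 6, 7, 8}.
  Its 3×3 block (box 1) already contains {1, 2, 3, 5, 6, 7, 8}.
  The only value from 1–9 not eliminated is 9, so B1 = 9.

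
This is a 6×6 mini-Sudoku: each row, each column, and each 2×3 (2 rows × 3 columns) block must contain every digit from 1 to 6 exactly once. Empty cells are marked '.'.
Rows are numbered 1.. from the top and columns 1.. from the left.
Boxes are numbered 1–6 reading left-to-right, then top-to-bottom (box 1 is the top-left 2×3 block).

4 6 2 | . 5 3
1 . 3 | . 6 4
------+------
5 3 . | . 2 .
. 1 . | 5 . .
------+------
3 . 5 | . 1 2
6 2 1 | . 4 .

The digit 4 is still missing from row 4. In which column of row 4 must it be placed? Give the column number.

3

Consider where 4 can go in row 4.
row 4, column 1 is out (column 1 already has a 4).
row 4, column 5 is out (column 5 already has a 4).
row 4, column 6 is out (column 6 already has a 4).
So the only cell in row 4 that can hold 4 is row 4, column 3.
That is column 3.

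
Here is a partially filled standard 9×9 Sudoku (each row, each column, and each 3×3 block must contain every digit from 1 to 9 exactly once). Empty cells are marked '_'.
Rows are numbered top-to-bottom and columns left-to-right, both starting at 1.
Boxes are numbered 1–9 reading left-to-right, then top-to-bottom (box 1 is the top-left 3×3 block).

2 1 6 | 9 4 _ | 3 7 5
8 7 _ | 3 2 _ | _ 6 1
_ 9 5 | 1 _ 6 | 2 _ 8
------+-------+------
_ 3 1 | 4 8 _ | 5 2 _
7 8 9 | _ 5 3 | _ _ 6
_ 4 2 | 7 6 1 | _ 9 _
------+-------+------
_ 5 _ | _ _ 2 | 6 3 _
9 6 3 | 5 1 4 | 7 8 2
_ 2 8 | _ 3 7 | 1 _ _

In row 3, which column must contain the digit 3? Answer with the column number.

1

Consider where 3 can go in row 3.
R3C5 is out (column 5 already has a 3).
R3C8 is out (column 8 already has a 3).
So the only cell in row 3 that can hold 3 is R3C1.
That is column 1.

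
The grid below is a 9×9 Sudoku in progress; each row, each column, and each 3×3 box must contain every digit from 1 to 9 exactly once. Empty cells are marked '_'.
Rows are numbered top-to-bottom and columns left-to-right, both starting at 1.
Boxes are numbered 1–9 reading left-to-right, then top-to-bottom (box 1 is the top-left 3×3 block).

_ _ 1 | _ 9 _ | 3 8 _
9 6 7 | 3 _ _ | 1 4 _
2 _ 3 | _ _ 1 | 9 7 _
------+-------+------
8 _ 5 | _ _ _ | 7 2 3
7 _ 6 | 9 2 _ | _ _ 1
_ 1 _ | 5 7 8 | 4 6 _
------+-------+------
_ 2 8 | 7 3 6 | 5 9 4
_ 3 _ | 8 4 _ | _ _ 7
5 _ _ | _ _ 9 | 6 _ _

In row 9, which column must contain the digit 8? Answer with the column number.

Consider where 8 can go in row 9.
R9C2 is out (box 7 already has a 8).
R9C3 is out (column 3 already has a 8).
R9C4 is out (column 4 already has a 8).
R9C5 is out (box 8 already has a 8).
R9C8 is out (column 8 already has a 8).
So the only cell in row 9 that can hold 8 is R9C9.
That is column 9.

9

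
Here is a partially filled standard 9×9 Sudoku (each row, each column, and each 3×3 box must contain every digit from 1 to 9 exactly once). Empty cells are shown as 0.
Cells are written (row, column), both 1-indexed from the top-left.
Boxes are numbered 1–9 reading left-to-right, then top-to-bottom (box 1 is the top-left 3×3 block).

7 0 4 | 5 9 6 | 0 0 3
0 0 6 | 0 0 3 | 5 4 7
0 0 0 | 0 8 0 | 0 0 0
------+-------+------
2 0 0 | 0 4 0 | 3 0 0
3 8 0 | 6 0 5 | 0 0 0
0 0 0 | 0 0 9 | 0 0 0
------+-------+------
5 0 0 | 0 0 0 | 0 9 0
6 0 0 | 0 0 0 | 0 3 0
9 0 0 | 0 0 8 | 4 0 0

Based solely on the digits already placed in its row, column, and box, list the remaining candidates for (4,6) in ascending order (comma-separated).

Row 4 already contains {2, 3, 4}.
Column 6 already contains {3, 5, 6, 8, 9}.
Its 3×3 block (box 5) already contains {4, 5, 6, 9}.
Removing those from 1–9 leaves {1, 7} as the candidates for (4,6).

1,7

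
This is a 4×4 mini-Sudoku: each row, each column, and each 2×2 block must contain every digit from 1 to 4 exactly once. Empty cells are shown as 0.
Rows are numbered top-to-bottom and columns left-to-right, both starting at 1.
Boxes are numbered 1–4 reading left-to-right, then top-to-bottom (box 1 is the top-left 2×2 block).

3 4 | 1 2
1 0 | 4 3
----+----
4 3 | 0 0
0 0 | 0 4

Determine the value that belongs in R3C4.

Row 3 already contains {3, 4}.
Column 4 already contains {2, 3, 4}.
Its 2×2 block (box 4) already contains {4}.
The only value from 1–4 not eliminated is 1, so R3C4 = 1.

1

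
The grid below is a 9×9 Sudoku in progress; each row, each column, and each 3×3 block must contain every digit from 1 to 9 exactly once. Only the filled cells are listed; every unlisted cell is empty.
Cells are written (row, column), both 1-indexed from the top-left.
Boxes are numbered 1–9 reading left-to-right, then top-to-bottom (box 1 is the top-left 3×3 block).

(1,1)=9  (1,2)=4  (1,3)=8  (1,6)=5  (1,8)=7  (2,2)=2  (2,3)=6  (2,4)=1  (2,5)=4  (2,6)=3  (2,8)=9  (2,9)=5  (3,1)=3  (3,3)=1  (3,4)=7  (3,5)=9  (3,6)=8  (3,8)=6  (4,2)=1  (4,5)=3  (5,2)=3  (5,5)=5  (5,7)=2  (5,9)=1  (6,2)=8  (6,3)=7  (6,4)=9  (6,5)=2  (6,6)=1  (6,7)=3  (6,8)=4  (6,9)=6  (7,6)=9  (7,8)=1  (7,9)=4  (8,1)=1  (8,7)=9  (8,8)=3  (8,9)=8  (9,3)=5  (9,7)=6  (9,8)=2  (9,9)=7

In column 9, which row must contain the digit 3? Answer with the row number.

Consider where 3 can go in column 9.
(3,9) is out (row 3 already has a 3).
(4,9) is out (row 4 already has a 3).
So the only cell in column 9 that can hold 3 is (1,9).
That is row 1.

1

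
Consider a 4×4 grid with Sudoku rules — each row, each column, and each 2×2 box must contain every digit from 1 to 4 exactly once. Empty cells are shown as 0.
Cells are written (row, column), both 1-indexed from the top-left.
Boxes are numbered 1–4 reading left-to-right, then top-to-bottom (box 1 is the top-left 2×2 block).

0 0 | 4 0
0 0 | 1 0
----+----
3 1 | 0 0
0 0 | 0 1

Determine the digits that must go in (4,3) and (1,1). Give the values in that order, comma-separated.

For (4,3):
  Consider where 3 can go in column 3.
  (3,3) is out (row 3 already has a 3).
  So the only cell in column 3 that can hold 3 is (4,3).
  So (4,3) = 3.
For (1,1):
  Consider where 1 can go in box 1.
  (1,2) is out (column 2 already has a 1).
  (2,1) is out (row 2 already has a 1).
  (2,2) is out (row 2 already has a 1).
  So the only cell in box 1 that can hold 1 is (1,1).
  So (1,1) = 1.

3,1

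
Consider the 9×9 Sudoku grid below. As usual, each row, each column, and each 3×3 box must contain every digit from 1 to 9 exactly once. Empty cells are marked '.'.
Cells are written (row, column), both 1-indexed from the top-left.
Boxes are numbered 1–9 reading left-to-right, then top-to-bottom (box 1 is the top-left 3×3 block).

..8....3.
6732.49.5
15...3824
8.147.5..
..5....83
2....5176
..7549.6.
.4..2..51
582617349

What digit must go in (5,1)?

7

Cell (5,1) itself could take any of {4, 7, 9} by direct elimination.
Consider where 7 can go in column 1.
(1,1) is out (box 1 already has a 7).
(7,1) is out (row 7 already has a 7).
(8,1) is out (box 7 already has a 7).
So the only cell in column 1 that can hold 7 is (5,1).
Therefore (5,1) = 7.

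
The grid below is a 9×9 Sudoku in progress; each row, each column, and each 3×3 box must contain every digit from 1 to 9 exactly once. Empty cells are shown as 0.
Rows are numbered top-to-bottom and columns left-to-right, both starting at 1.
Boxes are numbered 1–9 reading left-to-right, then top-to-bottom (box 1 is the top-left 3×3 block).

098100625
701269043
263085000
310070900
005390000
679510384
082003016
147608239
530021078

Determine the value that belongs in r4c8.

Cell r4c8 itself could take any of {5, 6} by direct elimination.
Consider where 5 can go in row 4.
r4c3 is out (column 3 already has a 5).
r4c4 is out (column 4 already has a 5).
r4c6 is out (column 6 already has a 5).
r4c9 is out (column 9 already has a 5).
So the only cell in row 4 that can hold 5 is r4c8.
Therefore r4c8 = 5.

5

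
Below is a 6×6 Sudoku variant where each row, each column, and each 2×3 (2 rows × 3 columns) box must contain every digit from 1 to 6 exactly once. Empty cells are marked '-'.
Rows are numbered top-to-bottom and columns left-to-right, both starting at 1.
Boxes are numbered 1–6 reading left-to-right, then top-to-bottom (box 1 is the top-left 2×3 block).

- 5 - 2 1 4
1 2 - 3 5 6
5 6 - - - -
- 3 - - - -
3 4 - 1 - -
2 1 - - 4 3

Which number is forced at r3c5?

Cell r3c5 itself could take any of {2, 3} by direct elimination.
Consider where 3 can go in box 4.
r3c4 is out (column 4 already has a 3).
r3c6 is out (column 6 already has a 3).
r4c4 is out (row 4 already has a 3).
r4c5 is out (row 4 already has a 3).
r4c6 is out (row 4 already has a 3).
So the only cell in box 4 that can hold 3 is r3c5.
Therefore r3c5 = 3.

3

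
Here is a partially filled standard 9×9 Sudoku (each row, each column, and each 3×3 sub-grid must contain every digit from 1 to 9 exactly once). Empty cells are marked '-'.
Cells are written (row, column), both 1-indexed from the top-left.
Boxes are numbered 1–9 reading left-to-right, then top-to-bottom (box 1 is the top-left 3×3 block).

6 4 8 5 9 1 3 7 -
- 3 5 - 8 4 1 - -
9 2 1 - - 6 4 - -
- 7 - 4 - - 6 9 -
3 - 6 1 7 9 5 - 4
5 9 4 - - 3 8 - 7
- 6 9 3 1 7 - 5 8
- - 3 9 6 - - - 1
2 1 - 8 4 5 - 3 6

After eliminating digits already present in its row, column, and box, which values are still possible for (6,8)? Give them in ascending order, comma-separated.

1,2

Row 6 already contains {3, 4, 5, 7, 8, 9}.
Column 8 already contains {3, 5, 7, 9}.
Its 3×3 block (box 6) already contains {4, 5, 6, 7, 8, 9}.
Removing those from 1–9 leaves {1, 2} as the candidates for (6,8).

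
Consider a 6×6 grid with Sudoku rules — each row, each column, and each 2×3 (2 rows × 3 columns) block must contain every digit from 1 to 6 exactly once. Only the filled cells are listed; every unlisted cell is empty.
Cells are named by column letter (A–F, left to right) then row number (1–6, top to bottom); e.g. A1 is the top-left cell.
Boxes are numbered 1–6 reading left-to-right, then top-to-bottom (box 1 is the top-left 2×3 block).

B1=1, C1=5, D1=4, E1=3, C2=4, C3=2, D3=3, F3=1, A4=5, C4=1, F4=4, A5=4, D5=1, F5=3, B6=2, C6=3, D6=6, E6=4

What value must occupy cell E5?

Cell E5 itself could take any of {2, 5} by direct elimination.
Consider where 2 can go in row 5.
B5 is out (column B already has a 2).
C5 is out (column C already has a 2).
So the only cell in row 5 that can hold 2 is E5.
Therefore E5 = 2.

2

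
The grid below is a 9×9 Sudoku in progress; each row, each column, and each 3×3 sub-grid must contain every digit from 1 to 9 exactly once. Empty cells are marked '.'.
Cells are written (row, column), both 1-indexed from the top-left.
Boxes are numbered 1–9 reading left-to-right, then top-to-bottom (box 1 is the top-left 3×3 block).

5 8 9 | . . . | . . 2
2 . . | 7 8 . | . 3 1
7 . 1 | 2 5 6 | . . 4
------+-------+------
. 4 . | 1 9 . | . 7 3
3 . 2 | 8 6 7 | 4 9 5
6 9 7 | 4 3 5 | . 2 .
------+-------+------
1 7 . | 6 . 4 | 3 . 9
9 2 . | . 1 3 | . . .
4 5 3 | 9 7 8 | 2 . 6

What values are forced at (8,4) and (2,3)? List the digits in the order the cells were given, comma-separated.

5,4

For (8,4):
  Row 8 already contains {1, 2, 3, 9}.
  Column 4 already contains {1, 2, 4, 6, 7, 8, 9}.
  Its 3×3 block (box 8) already contains {1, 3, 4, 6, 7, 8, 9}.
  The only value from 1–9 not eliminated is 5, so (8,4) = 5.
For (2,3):
  Consider where 4 can go in row 2.
  (2,2) is out (column 2 already has a 4).
  (2,6) is out (column 6 already has a 4).
  (2,7) is out (column 7 already has a 4).
  So the only cell in row 2 that can hold 4 is (2,3).
  So (2,3) = 4.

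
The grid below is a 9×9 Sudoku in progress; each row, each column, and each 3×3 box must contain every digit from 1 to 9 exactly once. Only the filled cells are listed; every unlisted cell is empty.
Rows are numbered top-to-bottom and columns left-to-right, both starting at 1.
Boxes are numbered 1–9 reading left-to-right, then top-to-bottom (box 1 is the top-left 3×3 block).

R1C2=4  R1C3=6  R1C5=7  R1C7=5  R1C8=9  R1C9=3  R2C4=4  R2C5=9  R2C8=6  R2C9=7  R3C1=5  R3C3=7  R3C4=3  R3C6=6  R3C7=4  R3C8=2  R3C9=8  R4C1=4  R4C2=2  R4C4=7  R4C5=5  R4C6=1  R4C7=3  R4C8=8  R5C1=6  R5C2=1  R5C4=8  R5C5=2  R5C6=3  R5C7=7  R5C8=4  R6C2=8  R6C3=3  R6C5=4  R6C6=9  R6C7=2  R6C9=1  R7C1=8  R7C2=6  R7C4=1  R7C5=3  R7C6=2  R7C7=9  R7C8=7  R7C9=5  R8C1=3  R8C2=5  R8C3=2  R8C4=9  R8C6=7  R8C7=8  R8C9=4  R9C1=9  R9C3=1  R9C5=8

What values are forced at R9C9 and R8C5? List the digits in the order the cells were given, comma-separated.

2,6

For R9C9:
  Consider where 2 can go in box 9.
  R8C8 is out (row 8 already has a 2).
  R9C7 is out (column 7 already has a 2).
  R9C8 is out (column 8 already has a 2).
  So the only cell in box 9 that can hold 2 is R9C9.
  So R9C9 = 2.
For R8C5:
  Row 8 already contains {2, 3, 4, 5, 7, 8, 9}.
  Column 5 already contains {2, 3, 4, 5, 7, 8, 9}.
  Its 3×3 block (box 8) already contains {1, 2, 3, 7, 8, 9}.
  The only value from 1–9 not eliminated is 6, so R8C5 = 6.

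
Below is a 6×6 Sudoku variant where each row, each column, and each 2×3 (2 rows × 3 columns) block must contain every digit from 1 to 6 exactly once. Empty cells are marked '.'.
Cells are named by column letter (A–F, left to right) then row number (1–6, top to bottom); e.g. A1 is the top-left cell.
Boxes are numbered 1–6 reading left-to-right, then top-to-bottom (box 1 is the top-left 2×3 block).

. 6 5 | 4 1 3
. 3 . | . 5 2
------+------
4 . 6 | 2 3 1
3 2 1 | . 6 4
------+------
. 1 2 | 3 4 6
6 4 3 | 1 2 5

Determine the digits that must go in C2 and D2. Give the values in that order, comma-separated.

4,6

For C2:
  Row 2 already contains {2, 3, 5}.
  Column C already contains {1, 2, 3, 5, 6}.
  Its 2×3 block (box 1) already contains {3, 5, 6}.
  The only value from 1–6 not eliminated is 4, so C2 = 4.
For D2:
  Row 2 already contains {2, 3, 5}.
  Column D already contains {1, 2, 3, 4}.
  Its 2×3 block (box 2) already contains {1, 2, 3, 4, 5}.
  The only value from 1–6 not eliminated is 6, so D2 = 6.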